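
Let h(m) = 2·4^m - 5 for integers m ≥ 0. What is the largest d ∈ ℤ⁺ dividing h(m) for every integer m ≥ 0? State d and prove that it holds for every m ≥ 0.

d = 3

Computing the first values: h(0) = -3 and h(1) = 3; gcd(-3, 3) = 3, so d ≤ 3.
We prove 3 | 2·4^m - 5 for all m ≥ 0 by induction on m.
When m = 0: h(0) = -3 = 3·(-1), so 3 | h(0).
For the inductive step, assume it holds for an arbitrary p ≥ 0, i.e. 3 | h(p). Then
h(p+1) = 2·4^(p+1) - 5 = 4·(2·4^p - 5) + 15 = 4·h(p) + 15. The first term is divisible by 3 by the inductive hypothesis, and 15 is divisible by 3. Hence 3 | h(p+1).
By induction, the statement is established for all m ≥ 0.
Therefore the largest such d is 3.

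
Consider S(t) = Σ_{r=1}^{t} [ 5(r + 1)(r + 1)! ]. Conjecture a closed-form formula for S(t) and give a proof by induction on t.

S(t) = 5(t + 2)! - 10

We claim S(t) = 5(t + 2)! - 10 for all t ≥ 1.
For the base case t = 1: S(1) = 20, and the closed form gives 20. They agree.
Inductive step: suppose the statement holds for some r ≥ 1, so S(r) = 5(r + 2)! - 10.
Then S(r+1) = S(r) + (5(r + 2)(r + 2)!) = (5(r + 2)! - 10) + (5(r + 2)(r + 2)!).
Simplifying, S(r+1) = 5((r+1) + 2)! - 10,
which is the closed form with t = r+1.
This completes the induction.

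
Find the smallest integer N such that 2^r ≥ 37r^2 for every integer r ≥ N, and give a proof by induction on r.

N = 13

At r = 12: 4096 < 5328, so the inequality fails and N ≥ 13. We prove 2^r ≥ 37r^2 for all r ≥ 13.
Base case (r = 13): 2^r = 8192 and 37r^2 = 6253, so 8192 ≥ 6253.
For the inductive step, assume it holds for an arbitrary m ≥ 13, so 2^m ≥ 37m^2.
Then 2^(m + 1) = 2·(2^m) ≥ 2·(37m^2).
Also, for m ≥ 13 we have 2·(37m^2) ≥ 37(m+1)^2, since 2 ≥ (1 + 1/m)^2 for all m ≥ 13.
Combining, 2^(m + 1) ≥ 37(m+1)^2.
By induction, the statement is established for all r ≥ 13.
Hence the smallest such N is 13.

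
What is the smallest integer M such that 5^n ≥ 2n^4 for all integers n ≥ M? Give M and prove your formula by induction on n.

At n = 3: 125 < 162, so the inequality fails and M ≥ 4. We prove 5^n ≥ 2n^4 for all n ≥ 4.
Base step (n = 4): 5^n = 625 and 2n^4 = 512, so 625 ≥ 512.
For the inductive step, assume it holds for an arbitrary r ≥ 4, so 5^r ≥ 2r^4.
Then 5^(r + 1) = 5·(5^r) ≥ 5·(2r^4).
Also, for r ≥ 4 we have 5·(2r^4) ≥ 2(r+1)^4, since 5 ≥ (1 + 1/r)^4 for all r ≥ 4.
Combining, 5^(r + 1) ≥ 2(r+1)^4.
This completes the induction.
Hence the smallest such M is 4.

M = 4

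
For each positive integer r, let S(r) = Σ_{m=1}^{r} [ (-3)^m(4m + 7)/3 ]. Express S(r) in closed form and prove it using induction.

We claim S(r) = (-3)^r(r + 2) - 2 for all r ≥ 1.
When r = 1: S(1) = -11, and the closed form gives -11. They agree.
Inductive step: suppose the statement holds for some m ≥ 1, so S(m) = (-3)^m(m + 2) - 2.
Then S(m+1) = S(m) + ((-3)^m(-4m - 11)) = ((-3)^m(m + 2) - 2) + ((-3)^m(-4m - 11)).
Simplifying, S(m+1) = -3(-3)^m·m - 9(-3)^m - 2 = (-3)^(m+1)((m+1) + 2) - 2,
which is the closed form with r = m+1.
This completes the induction.

S(r) = (-3)^r(r + 2) - 2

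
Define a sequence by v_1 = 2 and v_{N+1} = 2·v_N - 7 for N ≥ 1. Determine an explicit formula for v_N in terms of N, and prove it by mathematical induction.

Computing the first terms: v_1 = 2, v_2 = -3, v_3 = -13. This suggests v_N = -5·2^(N - 1) + 7.
For the base case N = 1: the formula gives 2 = 2 = v_1.
For the inductive step, assume it holds for an arbitrary r ≥ 1, so v_r = -5·2^(r - 1) + 7.
Then v_{r+1} = 2·v_r - 7 = 2·(-5·2^(r - 1) + 7) - 7 = -5·2^r + 7 = -5·2^((r+1) - 1) + 7,
which is the claimed formula at N = r+1.
This completes the induction.

v_N = -5·2^(N - 1) + 7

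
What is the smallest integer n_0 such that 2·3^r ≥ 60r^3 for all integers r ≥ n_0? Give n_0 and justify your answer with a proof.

n_0 = 10

At r = 9: 39366 < 43740, so the inequality fails and n_0 ≥ 10. We prove 2·3^r ≥ 60r^3 for all r ≥ 10.
Base case (r = 10): 2·3^r = 118098 and 60r^3 = 60000, so 118098 ≥ 60000.
For the inductive step, assume it holds for an arbitrary k ≥ 10, so 2·3^k ≥ 60k^3.
Then 2·3^(k + 1) = 3·(2·3^k) ≥ 3·(60k^3).
Also, for k ≥ 10 we have 3·(60k^3) ≥ 60(k+1)^3, since 3 ≥ (1 + 1/k)^3 for all k ≥ 10.
Combining, 2·3^(k + 1) ≥ 60(k+1)^3.
Hence, by induction on r, the claim holds for every r ≥ 10.
Hence the smallest such n_0 is 10.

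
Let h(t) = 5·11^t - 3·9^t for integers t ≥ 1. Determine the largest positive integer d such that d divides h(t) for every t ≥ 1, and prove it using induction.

d = 2

Computing the first values: h(1) = 28 and h(2) = 362; gcd(28, 362) = 2, so d ≤ 2.
We prove 2 | 5·11^t - 3·9^t for all t ≥ 1 by induction on t.
For the base case t = 1: h(1) = 28 = 2·(14), so 2 | h(1).
Inductive step: suppose the statement holds for some k ≥ 1, i.e. 2 | h(k). Then
h(k+1) − 11·h(k) = (5·11^(k+1) - 3·9^(k+1)) − 11·(5·11^k - 3·9^k) = (-3)·9^k·(9 − 11) = (6)·9^k. Since 2 | h(k) by the inductive hypothesis, 2 | 11·h(k); and 2 | 6 since 6 = 2·3. Therefore 2 | h(k+1).
Hence, by induction on t, the claim holds for every t ≥ 1.
Therefore the largest such d is 2.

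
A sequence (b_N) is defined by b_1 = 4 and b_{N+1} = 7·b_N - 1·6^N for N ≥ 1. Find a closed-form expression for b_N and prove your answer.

b_N = 6^N - 2·7^(N - 1)

Computing the first terms: b_1 = 4, b_2 = 22, b_3 = 118. This suggests b_N = 6^N - 2·7^(N - 1).
When N = 1: the formula gives 4 = 4 = b_1.
Inductive step: assume the claim holds for N = j, so b_j = 6^j - 2·7^(j - 1).
Then b_{j+1} = 7·b_j - 1·6^j = 7·(6^j - 2·7^(j - 1)) - 1·6^j = 6^(j + 1) - 2·7^j = 6^(j+1) - 2·7^((j+1) - 1),
which is the claimed formula at N = j+1.
By the principle of mathematical induction, the result holds for all N ≥ 1.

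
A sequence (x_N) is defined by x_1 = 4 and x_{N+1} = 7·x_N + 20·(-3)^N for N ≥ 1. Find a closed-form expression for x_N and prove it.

Computing the first terms: x_1 = 4, x_2 = -32, x_3 = -44. This suggests x_N = -2(-3)^N - 2·7^(N - 1).
Base step (N = 1): the formula gives 4 = 4 = x_1.
Inductive step: assume the claim holds for N = r, so x_r = -2(-3)^r - 2·7^(r - 1).
Then x_{r+1} = 7·x_r + 20·(-3)^r = 7·(-2(-3)^r - 2·7^(r - 1)) + 20·(-3)^r = -2(-3)^(r + 1) - 2·7^r = -2(-3)^(r+1) - 2·7^((r+1) - 1),
which is the claimed formula at N = r+1.
Hence, by induction on N, the claim holds for every N ≥ 1.

x_N = -2(-3)^N - 2·7^(N - 1)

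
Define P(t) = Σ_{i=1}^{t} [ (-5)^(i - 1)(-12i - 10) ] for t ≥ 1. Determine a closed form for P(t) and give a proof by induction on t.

P(t) = 2(-5)^t(t + 1) - 2

We claim P(t) = 2(-5)^t(t + 1) - 2 for all t ≥ 1.
When t = 1: P(1) = -22, and the closed form gives -22. They agree.
Suppose the result is true for t = i, so P(i) = 2(-5)^i(i + 1) - 2.
Then P(i+1) = P(i) + ((-5)^i(-12i - 22)) = (2(-5)^i(i + 1) - 2) + ((-5)^i(-12i - 22)).
Simplifying, P(i+1) = -10(-5)^i·i - 20(-5)^i - 2 = 2(-5)^(i+1)((i+1) + 1) - 2,
which is the closed form with t = i+1.
By the principle of mathematical induction, the result holds for all t ≥ 1.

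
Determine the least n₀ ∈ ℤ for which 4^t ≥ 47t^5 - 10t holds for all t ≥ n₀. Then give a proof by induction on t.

At t = 11: 4194304 < 7569287, so the inequality fails and n₀ ≥ 12. We prove 4^t ≥ 47t^5 - 10t for all t ≥ 12.
When t = 12: 4^t = 16777216 and 47t^5 - 10t = 11694984, so 16777216 ≥ 11694984.
Inductive step: assume the claim holds for t = k, so 4^k ≥ 47k^5 - 10k.
Then 4^(k + 1) = 4·(4^k) ≥ 4·(47k^5 - 10k).
Also, for k ≥ 12 we have 4·(47k^5 - 10k) ≥ 47(k+1)^5 - 10(k+1), since 4·(47k^5 - 10k) − (47(k+1)^5 - 10(k+1)) = 141k^5 - 235k^4 - 470k^3 - 470k^2 - 265k - 37, which is nonnegative for all k ≥ 12.
Combining, 4^(k + 1) ≥ 47(k+1)^5 - 10(k+1).
This completes the induction.
Hence the smallest such n₀ is 12.

n₀ = 12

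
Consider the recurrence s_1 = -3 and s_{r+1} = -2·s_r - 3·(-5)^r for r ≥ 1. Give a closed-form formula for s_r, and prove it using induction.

Computing the first terms: s_1 = -3, s_2 = 21, s_3 = -117. This suggests s_r = -(-2)^r + (-5)^r.
Base case (r = 1): the formula gives -3 = -3 = s_1.
For the inductive step, assume it holds for an arbitrary m ≥ 1, so s_m = -(-2)^m + (-5)^m.
Then s_{m+1} = -2·s_m - 3·(-5)^m = -2·(-(-2)^m + (-5)^m) - 3·(-5)^m = -(-2)^(m + 1) + (-5)^(m + 1),
which is the claimed formula at r = m+1.
By induction, the statement is established for all r ≥ 1.

s_r = -(-2)^r + (-5)^r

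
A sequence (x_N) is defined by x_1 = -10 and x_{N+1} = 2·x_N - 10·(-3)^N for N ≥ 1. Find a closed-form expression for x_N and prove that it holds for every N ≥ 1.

Computing the first terms: x_1 = -10, x_2 = 10, x_3 = -70. This suggests x_N = 2(-3)^N - 2^(N + 1).
For the base case N = 1: the formula gives -10 = -10 = x_1.
For the inductive step, assume it holds for an arbitrary i ≥ 1, so x_i = 2(-3)^i - 2^(i + 1).
Then x_{i+1} = 2·x_i - 10·(-3)^i = 2·(2(-3)^i - 2^(i + 1)) - 10·(-3)^i = 2(-3)^(i + 1) - 2^(i + 2) = 2(-3)^(i+1) - 2^((i+1) + 1),
which is the claimed formula at N = i+1.
Hence, by induction on N, the claim holds for every N ≥ 1.

x_N = 2(-3)^N - 2^(N + 1)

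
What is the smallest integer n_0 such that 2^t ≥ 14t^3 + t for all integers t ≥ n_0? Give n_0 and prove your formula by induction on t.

n_0 = 16

At t = 15: 32768 < 47265, so the inequality fails and n_0 ≥ 16. We prove 2^t ≥ 14t^3 + t for all t ≥ 16.
Base step (t = 16): 2^t = 65536 and 14t^3 + t = 57360, so 65536 ≥ 57360.
For the inductive step, assume it holds for an arbitrary j ≥ 16, so 2^j ≥ 14j^3 + j.
Then 2^(j + 1) = 2·(2^j) ≥ 2·(14j^3 + j).
Also, for j ≥ 16 we have 2·(14j^3 + j) ≥ 14(j+1)^3 + (j+1), since 2·(14j^3 + j) − (14(j+1)^3 + (j+1)) = 14j^3 - 42j^2 - 41j - 15, which is nonnegative for all j ≥ 16.
Combining, 2^(j + 1) ≥ 14(j+1)^3 + (j+1).
By induction, the statement is established for all t ≥ 16.
Hence the smallest such n_0 is 16.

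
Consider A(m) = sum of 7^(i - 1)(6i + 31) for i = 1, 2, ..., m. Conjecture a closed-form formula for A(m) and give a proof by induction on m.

We claim A(m) = 7^m(m + 5) - 5 for all m ≥ 1.
Base step (m = 1): A(1) = 37, and the closed form gives 37. They agree.
For the inductive step, assume it holds for an arbitrary i ≥ 1, so A(i) = 7^i(i + 5) - 5.
Then A(i+1) = A(i) + (7^i(6i + 37)) = (7^i(i + 5) - 5) + (7^i(6i + 37)).
Simplifying, A(i+1) = 7·7^i·i + 42·7^i - 5 = 7^(i+1)((i+1) + 5) - 5,
which is the closed form with m = i+1.
By induction, the statement is established for all m ≥ 1.

A(m) = 7^m(m + 5) - 5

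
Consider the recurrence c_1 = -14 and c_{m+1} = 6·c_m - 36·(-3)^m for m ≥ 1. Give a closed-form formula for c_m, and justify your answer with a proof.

c_m = 4(-3)^m - 2·6^(m - 1)

Computing the first terms: c_1 = -14, c_2 = 24, c_3 = -180. This suggests c_m = 4(-3)^m - 2·6^(m - 1).
For the base case m = 1: the formula gives -14 = -14 = c_1.
Inductive step: assume the claim holds for m = r, so c_r = 4(-3)^r - 2·6^(r - 1).
Then c_{r+1} = 6·c_r - 36·(-3)^r = 6·(4(-3)^r - 2·6^(r - 1)) - 36·(-3)^r = 4(-3)^(r + 1) - 2·6^r = 4(-3)^(r+1) - 2·6^((r+1) - 1),
which is the claimed formula at m = r+1.
Hence, by induction on m, the claim holds for every m ≥ 1.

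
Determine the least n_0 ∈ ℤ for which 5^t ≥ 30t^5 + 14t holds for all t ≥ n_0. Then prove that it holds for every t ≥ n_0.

n_0 = 9

At t = 8: 390625 < 983152, so the inequality fails and n_0 ≥ 9. We prove 5^t ≥ 30t^5 + 14t for all t ≥ 9.
Base case (t = 9): 5^t = 1953125 and 30t^5 + 14t = 1771596, so 1953125 ≥ 1771596.
Inductive step: assume the claim holds for t = m, so 5^m ≥ 30m^5 + 14m.
Then 5^(m + 1) = 5·(5^m) ≥ 5·(30m^5 + 14m).
Also, for m ≥ 9 we have 5·(30m^5 + 14m) ≥ 30(m+1)^5 + 14(m+1), since 5·(30m^5 + 14m) − (30(m+1)^5 + 14(m+1)) = 120m^5 - 150m^4 - 300m^3 - 300m^2 - 94m - 44, which is nonnegative for all m ≥ 9.
Combining, 5^(m + 1) ≥ 30(m+1)^5 + 14(m+1).
By induction, the statement is established for all t ≥ 9.
Hence the smallest such n_0 is 9.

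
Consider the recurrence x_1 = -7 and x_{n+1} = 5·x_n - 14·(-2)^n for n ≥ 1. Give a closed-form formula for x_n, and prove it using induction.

x_n = -(-2)^(n + 1) - 3·5^(n - 1)

Computing the first terms: x_1 = -7, x_2 = -7, x_3 = -91. This suggests x_n = -(-2)^(n + 1) - 3·5^(n - 1).
Base step (n = 1): the formula gives -7 = -7 = x_1.
For the inductive step, assume it holds for an arbitrary i ≥ 1, so x_i = -(-2)^(i + 1) - 3·5^(i - 1).
Then x_{i+1} = 5·x_i - 14·(-2)^i = 5·(-(-2)^(i + 1) - 3·5^(i - 1)) - 14·(-2)^i = -(-2)^(i + 2) - 3·5^i = -(-2)^((i+1) + 1) - 3·5^((i+1) - 1),
which is the claimed formula at n = i+1.
Hence, by induction on n, the claim holds for every n ≥ 1.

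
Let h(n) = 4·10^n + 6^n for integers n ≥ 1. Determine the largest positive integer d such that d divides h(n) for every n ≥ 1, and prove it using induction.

Computing the first values: h(1) = 46 and h(2) = 436; gcd(46, 436) = 2, so d ≤ 2.
We prove 2 | 4·10^n + 6^n for all n ≥ 1 by induction on n.
When n = 1: h(1) = 46 = 2·(23), so 2 | h(1).
Inductive step: assume the claim holds for n = m, i.e. 2 | h(m). Then
h(m+1) − 10·h(m) = (4·10^(m+1) + 6^(m+1)) − 10·(4·10^m + 6^m) = (1)·6^m·(6 − 10) = (-4)·6^m. Since 2 | h(m) by the inductive hypothesis, 2 | 10·h(m); and 2 | -4 since -4 = 2·-2. Therefore 2 | h(m+1).
This completes the induction.
Therefore the largest such d is 2.

d = 2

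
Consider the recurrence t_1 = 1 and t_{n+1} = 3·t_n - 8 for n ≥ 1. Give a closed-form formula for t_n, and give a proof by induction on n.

t_n = -3^n + 4

Computing the first terms: t_1 = 1, t_2 = -5, t_3 = -23. This suggests t_n = -3^n + 4.
When n = 1: the formula gives 1 = 1 = t_1.
Inductive step: suppose the statement holds for some j ≥ 1, so t_j = -3^j + 4.
Then t_{j+1} = 3·t_j - 8 = 3·(-3^j + 4) - 8 = -3^(j + 1) + 4,
which is the claimed formula at n = j+1.
By the principle of mathematical induction, the result holds for all n ≥ 1.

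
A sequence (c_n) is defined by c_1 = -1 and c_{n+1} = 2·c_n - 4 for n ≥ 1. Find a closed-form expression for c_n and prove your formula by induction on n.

Computing the first terms: c_1 = -1, c_2 = -6, c_3 = -16. This suggests c_n = -5·2^(n - 1) + 4.
For the base case n = 1: the formula gives -1 = -1 = c_1.
Suppose the result is true for n = k, so c_k = -5·2^(k - 1) + 4.
Then c_{k+1} = 2·c_k - 4 = 2·(-5·2^(k - 1) + 4) - 4 = -5·2^k + 4 = -5·2^((k+1) - 1) + 4,
which is the claimed formula at n = k+1.
Hence, by induction on n, the claim holds for every n ≥ 1.

c_n = -5·2^(n - 1) + 4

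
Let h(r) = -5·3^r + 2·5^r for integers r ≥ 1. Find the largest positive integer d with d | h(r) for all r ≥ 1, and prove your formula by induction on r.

d = 5

Computing the first values: h(1) = -5 and h(2) = 5; gcd(-5, 5) = 5, so d ≤ 5.
We prove 5 | -5·3^r + 2·5^r for all r ≥ 1 by induction on r.
Base step (r = 1): h(1) = -5 = 5·(-1), so 5 | h(1).
Inductive step: assume the claim holds for r = m, i.e. 5 | h(m). Then
h(m+1) − 5·h(m) = (-5·3^(m+1) + 2·5^(m+1)) − 5·(-5·3^m + 2·5^m) = (-5)·3^m·(3 − 5) = (10)·3^m. Since 5 | h(m) by the inductive hypothesis, 5 | 5·h(m); and 5 | 10 since 10 = 5·2. Therefore 5 | h(m+1).
Hence, by induction on r, the claim holds for every r ≥ 1.
Therefore the largest such d is 5.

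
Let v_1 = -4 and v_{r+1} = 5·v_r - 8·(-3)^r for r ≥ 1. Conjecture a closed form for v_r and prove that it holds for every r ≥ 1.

v_r = (-3)^r - 5^(r - 1)

Computing the first terms: v_1 = -4, v_2 = 4, v_3 = -52. This suggests v_r = (-3)^r - 5^(r - 1).
Base case (r = 1): the formula gives -4 = -4 = v_1.
For the inductive step, assume it holds for an arbitrary k ≥ 1, so v_k = (-3)^k - 5^(k - 1).
Then v_{k+1} = 5·v_k - 8·(-3)^k = 5·((-3)^k - 5^(k - 1)) - 8·(-3)^k = (-3)^(k + 1) - 5^k = (-3)^(k+1) - 5^((k+1) - 1),
which is the claimed formula at r = k+1.
By the principle of mathematical induction, the result holds for all r ≥ 1.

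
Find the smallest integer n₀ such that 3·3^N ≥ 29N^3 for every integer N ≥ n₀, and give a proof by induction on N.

n₀ = 8

At N = 7: 6561 < 9947, so the inequality fails and n₀ ≥ 8. We prove 3·3^N ≥ 29N^3 for all N ≥ 8.
Base step (N = 8): 3·3^N = 19683 and 29N^3 = 14848, so 19683 ≥ 14848.
Suppose the result is true for N = k, so 3·3^k ≥ 29k^3.
Then 3·3^(k + 1) = 3·(3·3^k) ≥ 3·(29k^3).
Also, for k ≥ 8 we have 3·(29k^3) ≥ 29(k+1)^3, since 3 ≥ (1 + 1/k)^3 for all k ≥ 8.
Combining, 3·3^(k + 1) ≥ 29(k+1)^3.
Hence, by induction on N, the claim holds for every N ≥ 8.
Hence the smallest such n₀ is 8.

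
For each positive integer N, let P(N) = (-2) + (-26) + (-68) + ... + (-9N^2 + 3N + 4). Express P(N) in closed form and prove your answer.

We claim P(N) = -N(3N^2 + 3N - 4) for all N ≥ 1.
Base step (N = 1): P(1) = -2, and the closed form gives -2. They agree.
Inductive step: suppose the statement holds for some r ≥ 1, so P(r) = r(-3r^2 - 3r + 4).
Then P(r+1) = P(r) + (3r - 9(r + 1)^2 + 7) = (r(-3r^2 - 3r + 4)) + (3r - 9(r + 1)^2 + 7).
Simplifying, P(r+1) = -(r + 1)(3r^2 + 9r + 2) = -(r+1)(3(r+1)^2 + 3(r+1) - 4),
which is the closed form with N = r+1.
By induction, the statement is established for all N ≥ 1.

P(N) = -N(3N^2 + 3N - 4)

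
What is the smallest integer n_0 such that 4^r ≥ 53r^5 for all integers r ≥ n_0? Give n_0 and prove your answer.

At r = 11: 4194304 < 8535703, so the inequality fails and n_0 ≥ 12. We prove 4^r ≥ 53r^5 for all r ≥ 12.
For the base case r = 12: 4^r = 16777216 and 53r^5 = 13188096, so 16777216 ≥ 13188096.
For the inductive step, assume it holds for an arbitrary j ≥ 12, so 4^j ≥ 53j^5.
Then 4^(j + 1) = 4·(4^j) ≥ 4·(53j^5).
Also, for j ≥ 12 we have 4·(53j^5) ≥ 53(j+1)^5, since 4 ≥ (1 + 1/j)^5 for all j ≥ 12.
Combining, 4^(j + 1) ≥ 53(j+1)^5.
By induction, the statement is established for all r ≥ 12.
Hence the smallest such n_0 is 12.

n_0 = 12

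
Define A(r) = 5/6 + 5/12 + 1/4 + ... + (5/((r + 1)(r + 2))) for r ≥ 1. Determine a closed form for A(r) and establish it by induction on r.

A(r) = 5r/(2(r + 2))

We claim A(r) = 5r/(2(r + 2)) for all r ≥ 1.
Base step (r = 1): A(1) = 5/6, and the closed form gives 5/6. They agree.
For the inductive step, assume it holds for an arbitrary m ≥ 1, so A(m) = 5m/(2(m + 2)).
Then A(m+1) = A(m) + (5/((m + 2)(m + 3))) = (5m/(2(m + 2))) + (5/((m + 2)(m + 3))).
Simplifying, A(m+1) = 5(m + 1)/(2(m + 3)) = 5(m+1)/(2((m+1) + 2)),
which is the closed form with r = m+1.
This completes the induction.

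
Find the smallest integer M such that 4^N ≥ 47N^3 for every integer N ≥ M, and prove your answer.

M = 7

At N = 6: 4096 < 10152, so the inequality fails and M ≥ 7. We prove 4^N ≥ 47N^3 for all N ≥ 7.
When N = 7: 4^N = 16384 and 47N^3 = 16121, so 16384 ≥ 16121.
Suppose the result is true for N = k, so 4^k ≥ 47k^3.
Then 4^(k + 1) = 4·(4^k) ≥ 4·(47k^3).
Also, for k ≥ 7 we have 4·(47k^3) ≥ 47(k+1)^3, since 4 ≥ (1 + 1/k)^3 for all k ≥ 7.
Combining, 4^(k + 1) ≥ 47(k+1)^3.
This completes the induction.
Hence the smallest such M is 7.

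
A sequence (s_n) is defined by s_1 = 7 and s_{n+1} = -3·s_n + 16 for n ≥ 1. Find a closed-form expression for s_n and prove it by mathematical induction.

Computing the first terms: s_1 = 7, s_2 = -5, s_3 = 31. This suggests s_n = -(-3)^n + 4.
For the base case n = 1: the formula gives 7 = 7 = s_1.
Inductive step: suppose the statement holds for some r ≥ 1, so s_r = -(-3)^r + 4.
Then s_{r+1} = -3·s_r + 16 = -3·(-(-3)^r + 4) + 16 = -(-3)^(r + 1) + 4,
which is the claimed formula at n = r+1.
By induction, the statement is established for all n ≥ 1.

s_n = -(-3)^n + 4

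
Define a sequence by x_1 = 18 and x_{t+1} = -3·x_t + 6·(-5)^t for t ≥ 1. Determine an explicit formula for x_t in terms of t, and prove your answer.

Computing the first terms: x_1 = 18, x_2 = -84, x_3 = 402. This suggests x_t = -(-3)^t - 3(-5)^t.
Base case (t = 1): the formula gives 18 = 18 = x_1.
Suppose the result is true for t = p, so x_p = -(-3)^p - 3(-5)^p.
Then x_{p+1} = -3·x_p + 6·(-5)^p = -3·(-(-3)^p - 3(-5)^p) + 6·(-5)^p = -(-3)^(p + 1) - 3(-5)^(p + 1),
which is the claimed formula at t = p+1.
Hence, by induction on t, the claim holds for every t ≥ 1.

x_t = -(-3)^t - 3(-5)^t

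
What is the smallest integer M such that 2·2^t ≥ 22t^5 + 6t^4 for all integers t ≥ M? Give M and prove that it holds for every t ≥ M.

M = 28

At t = 27: 268435456 < 318864600, so the inequality fails and M ≥ 28. We prove 2·2^t ≥ 22t^5 + 6t^4 for all t ≥ 28.
When t = 28: 2·2^t = 536870912 and 22t^5 + 6t^4 = 382316032, so 536870912 ≥ 382316032.
Inductive step: assume the claim holds for t = m, so 2·2^m ≥ 22m^5 + 6m^4.
Then 2·2^(m + 1) = 2·(2·2^m) ≥ 2·(22m^5 + 6m^4).
Also, for m ≥ 28 we have 2·(22m^5 + 6m^4) ≥ 22(m+1)^5 + 6(m+1)^4, since 2·(22m^5 + 6m^4) − (22(m+1)^5 + 6(m+1)^4) = 22m^5 - 104m^4 - 244m^3 - 256m^2 - 134m - 28, which is nonnegative for all m ≥ 28.
Combining, 2·2^(m + 1) ≥ 22(m+1)^5 + 6(m+1)^4.
This completes the induction.
Hence the smallest such M is 28.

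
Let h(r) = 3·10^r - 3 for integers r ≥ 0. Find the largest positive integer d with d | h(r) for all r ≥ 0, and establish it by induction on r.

d = 27

Computing the first values: h(0) = 0 and h(1) = 27; gcd(0, 27) = 27, so d ≤ 27.
We prove 27 | 3·10^r - 3 for all r ≥ 0 by induction on r.
When r = 0: h(0) = 0 = 27·(0), so 27 | h(0).
For the inductive step, assume it holds for an arbitrary k ≥ 0, i.e. 27 | h(k). Then
h(k+1) = 3·10^(k+1) - 3 = 10·(3·10^k - 3) + 27 = 10·h(k) + 27. The first term is divisible by 27 by the inductive hypothesis, and 27 is divisible by 27. Hence 27 | h(k+1).
By the principle of mathematical induction, the result holds for all r ≥ 0.
Therefore the largest such d is 27.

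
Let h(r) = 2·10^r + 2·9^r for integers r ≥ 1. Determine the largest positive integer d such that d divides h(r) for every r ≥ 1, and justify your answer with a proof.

Computing the first values: h(1) = 38 and h(2) = 362; gcd(38, 362) = 2, so d ≤ 2.
We prove 2 | 2·10^r + 2·9^r for all r ≥ 1 by induction on r.
Base case (r = 1): h(1) = 38 = 2·(19), so 2 | h(1).
Suppose the result is true for r = i, i.e. 2 | h(i). Then
h(i+1) − 10·h(i) = (2·10^(i+1) + 2·9^(i+1)) − 10·(2·10^i + 2·9^i) = (2)·9^i·(9 − 10) = (-2)·9^i. Since 2 | h(i) by the inductive hypothesis, 2 | 10·h(i); and 2 | -2 since -2 = 2·-1. Therefore 2 | h(i+1).
This completes the induction.
Therefore the largest such d is 2.

d = 2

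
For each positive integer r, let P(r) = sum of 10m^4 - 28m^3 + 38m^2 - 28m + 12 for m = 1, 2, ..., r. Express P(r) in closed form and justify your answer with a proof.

We claim P(r) = 2r(r^4 - r^3 + r^2 - r + 2) for all r ≥ 1.
When r = 1: P(1) = 4, and the closed form gives 4. They agree.
For the inductive step, assume it holds for an arbitrary m ≥ 1, so P(m) = 2m(m^4 - m^3 + m^2 - m + 2).
Then P(m+1) = P(m) + (10m^4 + 12m^3 + 14m^2 + 4m + 4) = (2m(m^4 - m^3 + m^2 - m + 2)) + (10m^4 + 12m^3 + 14m^2 + 4m + 4).
Simplifying, P(m+1) = 2(m + 1)(m^4 + 3m^3 + 4m^2 + 2m + 2) = 2(m+1)((m+1)^4 - (m+1)^3 + (m+1)^2 - (m+1) + 2),
which is the closed form with r = m+1.
By the principle of mathematical induction, the result holds for all r ≥ 1.

P(r) = 2r(r^4 - r^3 + r^2 - r + 2)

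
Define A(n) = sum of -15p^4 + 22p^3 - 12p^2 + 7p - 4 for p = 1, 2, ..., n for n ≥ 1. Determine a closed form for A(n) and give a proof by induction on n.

We claim A(n) = -n(3n^4 + 2n^3 - 2n^2 - 3n + 2) for all n ≥ 1.
When n = 1: A(1) = -2, and the closed form gives -2. They agree.
Inductive step: assume the claim holds for n = p, so A(p) = p(-3p^4 - 2p^3 + 2p^2 + 3p - 2).
Then A(p+1) = A(p) + (-15p^4 - 38p^3 - 36p^2 - 11p - 2) = (p(-3p^4 - 2p^3 + 2p^2 + 3p - 2)) + (-15p^4 - 38p^3 - 36p^2 - 11p - 2).
Simplifying, A(p+1) = -(p + 1)(3p^4 + 14p^3 + 22p^2 + 11p + 2) = -(p+1)(3(p+1)^4 + 2(p+1)^3 - 2(p+1)^2 - 3(p+1) + 2),
which is the closed form with n = p+1.
By induction, the statement is established for all n ≥ 1.

A(n) = -n(3n^4 + 2n^3 - 2n^2 - 3n + 2)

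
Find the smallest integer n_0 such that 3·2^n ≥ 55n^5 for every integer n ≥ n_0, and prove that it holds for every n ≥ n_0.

At n = 28: 805306368 < 946570240, so the inequality fails and n_0 ≥ 29. We prove 3·2^n ≥ 55n^5 for all n ≥ 29.
When n = 29: 3·2^n = 1610612736 and 55n^5 = 1128113195, so 1610612736 ≥ 1128113195.
Suppose the result is true for n = k, so 3·2^k ≥ 55k^5.
Then 3·2^(k + 1) = 2·(3·2^k) ≥ 2·(55k^5).
Also, for k ≥ 29 we have 2·(55k^5) ≥ 55(k+1)^5, since 2 ≥ (1 + 1/k)^5 for all k ≥ 29.
Combining, 3·2^(k + 1) ≥ 55(k+1)^5.
This completes the induction.
Hence the smallest such n_0 is 29.

n_0 = 29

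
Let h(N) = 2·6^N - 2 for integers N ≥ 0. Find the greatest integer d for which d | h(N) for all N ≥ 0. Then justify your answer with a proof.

Computing the first values: h(0) = 0 and h(1) = 10; gcd(0, 10) = 10, so d ≤ 10.
We prove 10 | 2·6^N - 2 for all N ≥ 0 by induction on N.
When N = 0: h(0) = 0 = 10·(0), so 10 | h(0).
Inductive step: assume the claim holds for N = p, i.e. 10 | h(p). Then
h(p+1) = 2·6^(p+1) - 2 = 6·(2·6^p - 2) + 10 = 6·h(p) + 10. The first term is divisible by 10 by the inductive hypothesis, and 10 is divisible by 10. Hence 10 | h(p+1).
By the principle of mathematical induction, the result holds for all N ≥ 0.
Therefore the largest such d is 10.

d = 10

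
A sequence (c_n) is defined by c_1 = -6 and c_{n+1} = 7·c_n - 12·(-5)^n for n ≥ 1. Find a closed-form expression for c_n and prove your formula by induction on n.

c_n = (-5)^n - 7^(n - 1)

Computing the first terms: c_1 = -6, c_2 = 18, c_3 = -174. This suggests c_n = (-5)^n - 7^(n - 1).
Base step (n = 1): the formula gives -6 = -6 = c_1.
For the inductive step, assume it holds for an arbitrary i ≥ 1, so c_i = (-5)^i - 7^(i - 1).
Then c_{i+1} = 7·c_i - 12·(-5)^i = 7·((-5)^i - 7^(i - 1)) - 12·(-5)^i = (-5)^(i + 1) - 7^i = (-5)^(i+1) - 7^((i+1) - 1),
which is the claimed formula at n = i+1.
Hence, by induction on n, the claim holds for every n ≥ 1.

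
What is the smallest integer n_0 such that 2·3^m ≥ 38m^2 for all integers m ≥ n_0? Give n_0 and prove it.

n_0 = 6

At m = 5: 486 < 950, so the inequality fails and n_0 ≥ 6. We prove 2·3^m ≥ 38m^2 for all m ≥ 6.
Base case (m = 6): 2·3^m = 1458 and 38m^2 = 1368, so 1458 ≥ 1368.
Inductive step: suppose the statement holds for some j ≥ 6, so 2·3^j ≥ 38j^2.
Then 2·3^(j + 1) = 3·(2·3^j) ≥ 3·(38j^2).
Also, for j ≥ 6 we have 3·(38j^2) ≥ 38(j+1)^2, since 3 ≥ (1 + 1/j)^2 for all j ≥ 6.
Combining, 2·3^(j + 1) ≥ 38(j+1)^2.
This completes the induction.
Hence the smallest such n_0 is 6.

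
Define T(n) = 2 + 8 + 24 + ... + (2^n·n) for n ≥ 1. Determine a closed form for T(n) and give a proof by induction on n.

T(n) = 2·2^n(n - 1) + 2

We claim T(n) = 2·2^n(n - 1) + 2 for all n ≥ 1.
Base step (n = 1): T(1) = 2, and the closed form gives 2. They agree.
Inductive step: suppose the statement holds for some m ≥ 1, so T(m) = 2·2^m(m - 1) + 2.
Then T(m+1) = T(m) + (2^(m + 1)(m + 1)) = (2·2^m(m - 1) + 2) + (2^(m + 1)(m + 1)).
Simplifying, T(m+1) = 4·2^m·m + 2 = 2·2^(m+1)((m+1) - 1) + 2,
which is the closed form with n = m+1.
This completes the induction.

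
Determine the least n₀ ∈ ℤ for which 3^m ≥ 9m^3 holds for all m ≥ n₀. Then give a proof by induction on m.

n₀ = 8

At m = 7: 2187 < 3087, so the inequality fails and n₀ ≥ 8. We prove 3^m ≥ 9m^3 for all m ≥ 8.
Base step (m = 8): 3^m = 6561 and 9m^3 = 4608, so 6561 ≥ 4608.
Inductive step: assume the claim holds for m = i, so 3^i ≥ 9i^3.
Then 3^(i + 1) = 3·(3^i) ≥ 3·(9i^3).
Also, for i ≥ 8 we have 3·(9i^3) ≥ 9(i+1)^3, since 3 ≥ (1 + 1/i)^3 for all i ≥ 8.
Combining, 3^(i + 1) ≥ 9(i+1)^3.
By the principle of mathematical induction, the result holds for all m ≥ 8.
Hence the smallest such n₀ is 8.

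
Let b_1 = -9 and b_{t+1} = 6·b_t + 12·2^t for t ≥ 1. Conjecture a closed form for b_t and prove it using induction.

Computing the first terms: b_1 = -9, b_2 = -30, b_3 = -132. This suggests b_t = -3·2^t - 3·6^(t - 1).
Base step (t = 1): the formula gives -9 = -9 = b_1.
Inductive step: assume the claim holds for t = i, so b_i = -3·2^i - 3·6^(i - 1).
Then b_{i+1} = 6·b_i + 12·2^i = 6·(-3·2^i - 3·6^(i - 1)) + 12·2^i = -3·2^(i + 1) - 3·6^i = -3·2^(i+1) - 3·6^((i+1) - 1),
which is the claimed formula at t = i+1.
Hence, by induction on t, the claim holds for every t ≥ 1.

b_t = -3·2^t - 3·6^(t - 1)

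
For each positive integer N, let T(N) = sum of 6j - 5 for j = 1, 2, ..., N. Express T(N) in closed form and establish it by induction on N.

T(N) = N(3N - 2)

We claim T(N) = N(3N - 2) for all N ≥ 1.
For the base case N = 1: T(1) = 1, and the closed form gives 1. They agree.
Inductive step: suppose the statement holds for some j ≥ 1, so T(j) = j(3j - 2).
Then T(j+1) = T(j) + (6j + 1) = (j(3j - 2)) + (6j + 1).
Simplifying, T(j+1) = (j + 1)(3j + 1) = (j+1)(3(j+1) - 2),
which is the closed form with N = j+1.
By the principle of mathematical induction, the result holds for all N ≥ 1.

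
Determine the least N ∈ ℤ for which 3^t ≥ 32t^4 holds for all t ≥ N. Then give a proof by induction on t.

At t = 12: 531441 < 663552, so the inequality fails and N ≥ 13. We prove 3^t ≥ 32t^4 for all t ≥ 13.
Base case (t = 13): 3^t = 1594323 and 32t^4 = 913952, so 1594323 ≥ 913952.
For the inductive step, assume it holds for an arbitrary m ≥ 13, so 3^m ≥ 32m^4.
Then 3^(m + 1) = 3·(3^m) ≥ 3·(32m^4).
Also, for m ≥ 13 we have 3·(32m^4) ≥ 32(m+1)^4, since 3 ≥ (1 + 1/m)^4 for all m ≥ 13.
Combining, 3^(m + 1) ≥ 32(m+1)^4.
By induction, the statement is established for all t ≥ 13.
Hence the smallest such N is 13.

N = 13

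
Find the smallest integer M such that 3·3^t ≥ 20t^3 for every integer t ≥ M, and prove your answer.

At t = 7: 6561 < 6860, so the inequality fails and M ≥ 8. We prove 3·3^t ≥ 20t^3 for all t ≥ 8.
When t = 8: 3·3^t = 19683 and 20t^3 = 10240, so 19683 ≥ 10240.
For the inductive step, assume it holds for an arbitrary k ≥ 8, so 3·3^k ≥ 20k^3.
Then 3·3^(k + 1) = 3·(3·3^k) ≥ 3·(20k^3).
Also, for k ≥ 8 we have 3·(20k^3) ≥ 20(k+1)^3, since 3 ≥ (1 + 1/k)^3 for all k ≥ 8.
Combining, 3·3^(k + 1) ≥ 20(k+1)^3.
By induction, the statement is established for all t ≥ 8.
Hence the smallest such M is 8.

M = 8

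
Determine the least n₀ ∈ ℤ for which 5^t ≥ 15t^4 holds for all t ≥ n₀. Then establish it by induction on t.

n₀ = 7

At t = 6: 15625 < 19440, so the inequality fails and n₀ ≥ 7. We prove 5^t ≥ 15t^4 for all t ≥ 7.
When t = 7: 5^t = 78125 and 15t^4 = 36015, so 78125 ≥ 36015.
For the inductive step, assume it holds for an arbitrary m ≥ 7, so 5^m ≥ 15m^4.
Then 5^(m + 1) = 5·(5^m) ≥ 5·(15m^4).
Also, for m ≥ 7 we have 5·(15m^4) ≥ 15(m+1)^4, since 5 ≥ (1 + 1/m)^4 for all m ≥ 7.
Combining, 5^(m + 1) ≥ 15(m+1)^4.
This completes the induction.
Hence the smallest such n₀ is 7.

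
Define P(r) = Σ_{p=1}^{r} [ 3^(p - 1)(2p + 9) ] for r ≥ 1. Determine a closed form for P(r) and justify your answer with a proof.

We claim P(r) = 3^r(r + 4) - 4 for all r ≥ 1.
When r = 1: P(1) = 11, and the closed form gives 11. They agree.
Inductive step: assume the claim holds for r = p, so P(p) = 3^p(p + 4) - 4.
Then P(p+1) = P(p) + (3^p(2p + 11)) = (3^p(p + 4) - 4) + (3^p(2p + 11)).
Simplifying, P(p+1) = 3·3^p·p + 15·3^p - 4 = 3^(p+1)((p+1) + 4) - 4,
which is the closed form with r = p+1.
Hence, by induction on r, the claim holds for every r ≥ 1.

P(r) = 3^r(r + 4) - 4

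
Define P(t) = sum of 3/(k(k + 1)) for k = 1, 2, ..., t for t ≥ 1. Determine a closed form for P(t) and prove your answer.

P(t) = 3t/(t + 1)

We claim P(t) = 3t/(t + 1) for all t ≥ 1.
For the base case t = 1: P(1) = 3/2, and the closed form gives 3/2. They agree.
Inductive step: suppose the statement holds for some k ≥ 1, so P(k) = 3k/(k + 1).
Then P(k+1) = P(k) + (3/((k + 1)(k + 2))) = (3k/(k + 1)) + (3/((k + 1)(k + 2))).
Simplifying, P(k+1) = 3(k + 1)/(k + 2) = 3(k+1)/((k+1) + 1),
which is the closed form with t = k+1.
Hence, by induction on t, the claim holds for every t ≥ 1.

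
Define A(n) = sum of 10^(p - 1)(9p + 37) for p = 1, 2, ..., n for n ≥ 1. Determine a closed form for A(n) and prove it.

A(n) = 10^n(n + 4) - 4

We claim A(n) = 10^n(n + 4) - 4 for all n ≥ 1.
For the base case n = 1: A(1) = 46, and the closed form gives 46. They agree.
Suppose the result is true for n = p, so A(p) = 10^p(p + 4) - 4.
Then A(p+1) = A(p) + (10^p(9p + 46)) = (10^p(p + 4) - 4) + (10^p(9p + 46)).
Simplifying, A(p+1) = 10·10^p·p + 50·10^p - 4 = 10^(p+1)((p+1) + 4) - 4,
which is the closed form with n = p+1.
By induction, the statement is established for all n ≥ 1.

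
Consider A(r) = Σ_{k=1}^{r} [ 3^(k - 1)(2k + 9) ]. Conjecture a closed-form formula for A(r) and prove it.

We claim A(r) = 3^r(r + 4) - 4 for all r ≥ 1.
When r = 1: A(1) = 11, and the closed form gives 11. They agree.
Inductive step: assume the claim holds for r = k, so A(k) = 3^k(k + 4) - 4.
Then A(k+1) = A(k) + (3^k(2k + 11)) = (3^k(k + 4) - 4) + (3^k(2k + 11)).
Simplifying, A(k+1) = 3·3^k·k + 15·3^k - 4 = 3^(k+1)((k+1) + 4) - 4,
which is the closed form with r = k+1.
This completes the induction.

A(r) = 3^r(r + 4) - 4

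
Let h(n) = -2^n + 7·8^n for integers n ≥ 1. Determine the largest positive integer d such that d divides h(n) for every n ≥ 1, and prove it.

Computing the first values: h(1) = 54 and h(2) = 444; gcd(54, 444) = 6, so d ≤ 6.
We prove 6 | -2^n + 7·8^n for all n ≥ 1 by induction on n.
For the base case n = 1: h(1) = 54 = 6·(9), so 6 | h(1).
Inductive step: assume the claim holds for n = i, i.e. 6 | h(i). Then
h(i+1) − 8·h(i) = (-2^(i+1) + 7·8^(i+1)) − 8·(-2^i + 7·8^i) = (-1)·2^i·(2 − 8) = (6)·2^i. Since 6 | h(i) by the inductive hypothesis, 6 | 8·h(i); and 6 | 6 since 6 = 6·1. Therefore 6 | h(i+1).
By the principle of mathematical induction, the result holds for all n ≥ 1.
Therefore the largest such d is 6.

d = 6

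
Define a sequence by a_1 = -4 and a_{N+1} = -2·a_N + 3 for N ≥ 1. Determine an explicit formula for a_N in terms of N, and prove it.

Computing the first terms: a_1 = -4, a_2 = 11, a_3 = -19. This suggests a_N = -5(-2)^(N - 1) + 1.
When N = 1: the formula gives -4 = -4 = a_1.
For the inductive step, assume it holds for an arbitrary r ≥ 1, so a_r = -5(-2)^(r - 1) + 1.
Then a_{r+1} = -2·a_r + 3 = -2·(-5(-2)^(r - 1) + 1) + 3 = -5(-2)^r + 1 = -5(-2)^((r+1) - 1) + 1,
which is the claimed formula at N = r+1.
By induction, the statement is established for all N ≥ 1.

a_N = -5(-2)^(N - 1) + 1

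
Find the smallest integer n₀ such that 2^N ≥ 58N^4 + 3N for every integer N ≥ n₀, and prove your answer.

At N = 24: 16777216 < 19243080, so the inequality fails and n₀ ≥ 25. We prove 2^N ≥ 58N^4 + 3N for all N ≥ 25.
When N = 25: 2^N = 33554432 and 58N^4 + 3N = 22656325, so 33554432 ≥ 22656325.
Suppose the result is true for N = p, so 2^p ≥ 58p^4 + 3p.
Then 2^(p + 1) = 2·(2^p) ≥ 2·(58p^4 + 3p).
Also, for p ≥ 25 we have 2·(58p^4 + 3p) ≥ 58(p+1)^4 + 3(p+1), since 2·(58p^4 + 3p) − (58(p+1)^4 + 3(p+1)) = 58p^4 - 232p^3 - 348p^2 - 229p - 61, which is nonnegative for all p ≥ 25.
Combining, 2^(p + 1) ≥ 58(p+1)^4 + 3(p+1).
By induction, the statement is established for all N ≥ 25.
Hence the smallest such n₀ is 25.

n₀ = 25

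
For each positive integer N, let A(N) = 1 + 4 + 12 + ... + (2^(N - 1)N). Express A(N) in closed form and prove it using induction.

We claim A(N) = 2^N(N - 1) + 1 for all N ≥ 1.
Base step (N = 1): A(1) = 1, and the closed form gives 1. They agree.
Suppose the result is true for N = i, so A(i) = 2^i(i - 1) + 1.
Then A(i+1) = A(i) + (2^i(i + 1)) = (2^i(i - 1) + 1) + (2^i(i + 1)).
Simplifying, A(i+1) = 2^(i + 1)i + 1 = 2^(i+1)((i+1) - 1) + 1,
which is the closed form with N = i+1.
Hence, by induction on N, the claim holds for every N ≥ 1.

A(N) = 2^N(N - 1) + 1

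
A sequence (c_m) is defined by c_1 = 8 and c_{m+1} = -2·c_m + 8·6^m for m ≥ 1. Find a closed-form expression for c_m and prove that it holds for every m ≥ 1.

Computing the first terms: c_1 = 8, c_2 = 32, c_3 = 224. This suggests c_m = -(-2)^m + 6^m.
For the base case m = 1: the formula gives 8 = 8 = c_1.
For the inductive step, assume it holds for an arbitrary p ≥ 1, so c_p = -(-2)^p + 6^p.
Then c_{p+1} = -2·c_p + 8·6^p = -2·(-(-2)^p + 6^p) + 8·6^p = -(-2)^(p + 1) + 6^(p + 1),
which is the claimed formula at m = p+1.
Hence, by induction on m, the claim holds for every m ≥ 1.

c_m = -(-2)^m + 6^m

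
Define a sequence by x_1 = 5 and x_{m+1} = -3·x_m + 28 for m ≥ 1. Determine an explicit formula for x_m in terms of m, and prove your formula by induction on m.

Computing the first terms: x_1 = 5, x_2 = 13, x_3 = -11. This suggests x_m = -2(-3)^(m - 1) + 7.
When m = 1: the formula gives 5 = 5 = x_1.
Inductive step: suppose the statement holds for some p ≥ 1, so x_p = -2(-3)^(p - 1) + 7.
Then x_{p+1} = -3·x_p + 28 = -3·(-2(-3)^(p - 1) + 7) + 28 = -2(-3)^p + 7 = -2(-3)^((p+1) - 1) + 7,
which is the claimed formula at m = p+1.
Hence, by induction on m, the claim holds for every m ≥ 1.

x_m = -2(-3)^(m - 1) + 7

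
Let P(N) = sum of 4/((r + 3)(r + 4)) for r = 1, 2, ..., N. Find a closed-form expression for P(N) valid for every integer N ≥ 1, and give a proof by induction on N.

P(N) = N/(N + 4)

We claim P(N) = N/(N + 4) for all N ≥ 1.
For the base case N = 1: P(1) = 1/5, and the closed form gives 1/5. They agree.
For the inductive step, assume it holds for an arbitrary r ≥ 1, so P(r) = r/(r + 4).
Then P(r+1) = P(r) + (4/((r + 4)(r + 5))) = (r/(r + 4)) + (4/((r + 4)(r + 5))).
Simplifying, P(r+1) = (r + 1)/(r + 5) = (r+1)/((r+1) + 4),
which is the closed form with N = r+1.
By the principle of mathematical induction, the result holds for all N ≥ 1.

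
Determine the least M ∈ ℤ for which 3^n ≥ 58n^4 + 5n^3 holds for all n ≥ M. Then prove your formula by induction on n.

M = 14

At n = 13: 1594323 < 1667523, so the inequality fails and M ≥ 14. We prove 3^n ≥ 58n^4 + 5n^3 for all n ≥ 14.
Base case (n = 14): 3^n = 4782969 and 58n^4 + 5n^3 = 2241848, so 4782969 ≥ 2241848.
For the inductive step, assume it holds for an arbitrary m ≥ 14, so 3^m ≥ 58m^4 + 5m^3.
Then 3^(m + 1) = 3·(3^m) ≥ 3·(58m^4 + 5m^3).
Also, for m ≥ 14 we have 3·(58m^4 + 5m^3) ≥ 58(m+1)^4 + 5(m+1)^3, since 3·(58m^4 + 5m^3) − (58(m+1)^4 + 5(m+1)^3) = 116m^4 - 222m^3 - 363m^2 - 247m - 63, which is nonnegative for all m ≥ 14.
Combining, 3^(m + 1) ≥ 58(m+1)^4 + 5(m+1)^3.
Hence, by induction on n, the claim holds for every n ≥ 14.
Hence the smallest such M is 14.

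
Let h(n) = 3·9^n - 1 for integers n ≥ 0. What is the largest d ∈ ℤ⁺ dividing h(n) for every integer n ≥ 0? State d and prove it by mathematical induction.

d = 2

Computing the first values: h(0) = 2 and h(1) = 26; gcd(2, 26) = 2, so d ≤ 2.
We prove 2 | 3·9^n - 1 for all n ≥ 0 by induction on n.
Base case (n = 0): h(0) = 2 = 2·(1), so 2 | h(0).
Suppose the result is true for n = r, i.e. 2 | h(r). Then
h(r+1) = 3·9^(r+1) - 1 = 9·(3·9^r - 1) + 8 = 9·h(r) + 8. The first term is divisible by 2 by the inductive hypothesis, and 8 is divisible by 2. Hence 2 | h(r+1).
By the principle of mathematical induction, the result holds for all n ≥ 0.
Therefore the largest such d is 2.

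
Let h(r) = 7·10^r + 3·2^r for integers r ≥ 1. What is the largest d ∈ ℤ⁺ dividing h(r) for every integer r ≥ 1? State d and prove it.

Computing the first values: h(1) = 76 and h(2) = 712; gcd(76, 712) = 4, so d ≤ 4.
We prove 4 | 7·10^r + 3·2^r for all r ≥ 1 by induction on r.
Base step (r = 1): h(1) = 76 = 4·(19), so 4 | h(1).
Suppose the result is true for r = m, i.e. 4 | h(m). Then
h(m+1) − 10·h(m) = (7·10^(m+1) + 3·2^(m+1)) − 10·(7·10^m + 3·2^m) = (3)·2^m·(2 − 10) = (-24)·2^m. Since 4 | h(m) by the inductive hypothesis, 4 | 10·h(m); and 4 | -24 since -24 = 4·-6. Therefore 4 | h(m+1).
This completes the induction.
Therefore the largest such d is 4.

d = 4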